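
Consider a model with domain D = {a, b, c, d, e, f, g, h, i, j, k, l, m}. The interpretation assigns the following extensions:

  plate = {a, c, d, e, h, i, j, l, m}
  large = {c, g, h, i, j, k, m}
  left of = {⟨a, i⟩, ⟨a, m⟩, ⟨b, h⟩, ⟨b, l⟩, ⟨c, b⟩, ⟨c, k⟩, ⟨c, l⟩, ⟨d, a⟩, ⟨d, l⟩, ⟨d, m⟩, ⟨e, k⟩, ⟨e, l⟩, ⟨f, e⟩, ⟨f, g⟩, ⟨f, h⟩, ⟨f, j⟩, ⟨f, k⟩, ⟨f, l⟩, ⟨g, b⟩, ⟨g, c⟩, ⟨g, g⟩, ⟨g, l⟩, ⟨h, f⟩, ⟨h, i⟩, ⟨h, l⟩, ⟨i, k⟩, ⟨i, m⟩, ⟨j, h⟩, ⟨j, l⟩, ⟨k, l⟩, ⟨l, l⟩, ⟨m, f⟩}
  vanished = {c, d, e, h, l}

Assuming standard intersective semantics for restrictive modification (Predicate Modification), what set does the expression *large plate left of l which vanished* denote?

{c, h}

⟦left of l⟧ = {x : ⟨x, l⟩ ∈ ⟦left of⟧} = {b, c, d, e, f, g, h, j, k, l}
⟦which vanished⟧ = ⟦vanished⟧ = {c, d, e, h, l}
⟦plate⟧ = {a, c, d, e, h, i, j, l, m}
… ∩ ⟦left of l⟧ = {a, c, d, e, h, i, j, l, m} ∩ {b, c, d, e, f, g, h, j, k, l} = {c, d, e, h, j, l}
… ∩ ⟦which vanished⟧ = {c, d, e, h, j, l} ∩ {c, d, e, h, l} = {c, d, e, h, l}
… ∩ ⟦large⟧ = {c, d, e, h, l} ∩ {c, g, h, i, j, k, m} = {c, h}
So ⟦large plate left of l which vanished⟧ = {c, h}.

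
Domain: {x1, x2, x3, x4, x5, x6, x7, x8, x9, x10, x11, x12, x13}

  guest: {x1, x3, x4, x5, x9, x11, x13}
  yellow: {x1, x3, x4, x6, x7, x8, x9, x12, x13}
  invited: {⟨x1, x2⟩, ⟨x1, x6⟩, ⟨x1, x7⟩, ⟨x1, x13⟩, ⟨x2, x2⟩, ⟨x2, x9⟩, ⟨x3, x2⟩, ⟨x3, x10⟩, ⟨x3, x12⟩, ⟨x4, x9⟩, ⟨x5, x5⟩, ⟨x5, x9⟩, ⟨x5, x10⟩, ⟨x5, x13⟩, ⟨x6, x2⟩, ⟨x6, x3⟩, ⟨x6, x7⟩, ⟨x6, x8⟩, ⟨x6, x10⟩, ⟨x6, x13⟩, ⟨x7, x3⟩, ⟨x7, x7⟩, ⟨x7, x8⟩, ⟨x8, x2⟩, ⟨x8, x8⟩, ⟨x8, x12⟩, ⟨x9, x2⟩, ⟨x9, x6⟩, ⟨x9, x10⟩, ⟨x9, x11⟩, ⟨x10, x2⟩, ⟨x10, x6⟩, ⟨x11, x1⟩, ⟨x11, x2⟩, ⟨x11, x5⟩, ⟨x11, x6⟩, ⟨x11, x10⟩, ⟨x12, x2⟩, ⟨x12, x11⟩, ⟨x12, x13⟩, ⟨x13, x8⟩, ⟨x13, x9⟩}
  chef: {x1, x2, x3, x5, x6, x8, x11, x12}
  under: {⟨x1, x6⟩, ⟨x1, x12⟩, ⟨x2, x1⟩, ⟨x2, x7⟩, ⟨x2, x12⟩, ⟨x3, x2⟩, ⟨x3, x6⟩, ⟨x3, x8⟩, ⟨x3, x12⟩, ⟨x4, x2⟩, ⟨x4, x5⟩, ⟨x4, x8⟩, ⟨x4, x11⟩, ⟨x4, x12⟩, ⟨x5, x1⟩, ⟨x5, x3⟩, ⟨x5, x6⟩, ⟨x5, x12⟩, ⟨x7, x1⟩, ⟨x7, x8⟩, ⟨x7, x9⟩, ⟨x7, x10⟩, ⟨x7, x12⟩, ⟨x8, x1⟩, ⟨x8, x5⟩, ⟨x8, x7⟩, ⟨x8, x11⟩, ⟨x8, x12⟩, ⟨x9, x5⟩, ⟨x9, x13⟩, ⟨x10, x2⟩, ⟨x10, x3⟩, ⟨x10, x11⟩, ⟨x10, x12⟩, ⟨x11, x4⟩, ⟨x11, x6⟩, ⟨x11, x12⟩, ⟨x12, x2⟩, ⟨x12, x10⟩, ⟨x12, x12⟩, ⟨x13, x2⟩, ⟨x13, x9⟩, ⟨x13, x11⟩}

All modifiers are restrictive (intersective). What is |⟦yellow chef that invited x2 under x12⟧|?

4

⟦that invited x2⟧ = {x : ⟨x, x2⟩ ∈ ⟦invited⟧} = {x1, x2, x3, x6, x8, x9, x10, x11, x12}
⟦under x12⟧ = {x : ⟨x, x12⟩ ∈ ⟦under⟧} = {x1, x2, x3, x4, x5, x7, x8, x10, x11, x12}
⟦chef⟧ = {x1, x2, x3, x5, x6, x8, x11, x12}
… ∩ ⟦that invited x2⟧ = {x1, x2, x3, x5, x6, x8, x11, x12} ∩ {x1, x2, x3, x6, x8, x9, x10, x11, x12} = {x1, x2, x3, x6, x8, x11, x12}
… ∩ ⟦under x12⟧ = {x1, x2, x3, x6, x8, x11, x12} ∩ {x1, x2, x3, x4, x5, x7, x8, x10, x11, x12} = {x1, x2, x3, x8, x11, x12}
… ∩ ⟦yellow⟧ = {x1, x2, x3, x8, x11, x12} ∩ {x1, x3, x4, x6, x7, x8, x9, x12, x13} = {x1, x3, x8, x12}
⟦yellow chef that invited x2 under x12⟧ = {x1, x3, x8, x12}, so the cardinality is 4.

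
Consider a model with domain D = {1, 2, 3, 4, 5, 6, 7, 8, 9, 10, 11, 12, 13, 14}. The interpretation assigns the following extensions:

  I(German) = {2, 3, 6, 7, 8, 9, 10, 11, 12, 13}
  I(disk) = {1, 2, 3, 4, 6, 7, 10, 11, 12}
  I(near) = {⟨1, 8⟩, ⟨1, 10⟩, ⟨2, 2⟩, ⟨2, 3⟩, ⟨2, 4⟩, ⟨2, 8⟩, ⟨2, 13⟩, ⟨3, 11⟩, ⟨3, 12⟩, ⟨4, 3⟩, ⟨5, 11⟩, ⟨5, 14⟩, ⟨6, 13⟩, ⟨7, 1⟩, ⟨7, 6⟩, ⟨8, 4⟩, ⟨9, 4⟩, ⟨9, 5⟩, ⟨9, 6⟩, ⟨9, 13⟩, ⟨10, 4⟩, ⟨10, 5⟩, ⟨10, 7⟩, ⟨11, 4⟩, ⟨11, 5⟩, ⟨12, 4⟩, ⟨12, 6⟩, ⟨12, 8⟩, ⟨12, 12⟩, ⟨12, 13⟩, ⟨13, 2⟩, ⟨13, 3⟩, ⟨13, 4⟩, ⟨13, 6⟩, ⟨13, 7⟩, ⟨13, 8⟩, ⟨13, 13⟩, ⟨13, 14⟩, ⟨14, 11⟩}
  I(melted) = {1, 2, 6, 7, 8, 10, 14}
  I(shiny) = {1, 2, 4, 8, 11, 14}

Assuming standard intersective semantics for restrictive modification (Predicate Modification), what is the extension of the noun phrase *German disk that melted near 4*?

⟦that melted⟧ = ⟦melted⟧ = {1, 2, 6, 7, 8, 10, 14}
⟦near 4⟧ = {x : ⟨x, 4⟩ ∈ ⟦near⟧} = {2, 8, 9, 10, 11, 12, 13}
⟦disk⟧ = {1, 2, 3, 4, 6, 7, 10, 11, 12}
… ∩ ⟦that melted⟧ = {1, 2, 3, 4, 6, 7, 10, 11, 12} ∩ {1, 2, 6, 7, 8, 10, 14} = {1, 2, 6, 7, 10}
… ∩ ⟦near 4⟧ = {1, 2, 6, 7, 10} ∩ {2, 8, 9, 10, 11, 12, 13} = {2, 10}
… ∩ ⟦German⟧ = {2, 10} ∩ {2, 3, 6, 7, 8, 9, 10, 11, 12, 13} = {2, 10}
So ⟦German disk that melted near 4⟧ = {2, 10}.

{2, 10}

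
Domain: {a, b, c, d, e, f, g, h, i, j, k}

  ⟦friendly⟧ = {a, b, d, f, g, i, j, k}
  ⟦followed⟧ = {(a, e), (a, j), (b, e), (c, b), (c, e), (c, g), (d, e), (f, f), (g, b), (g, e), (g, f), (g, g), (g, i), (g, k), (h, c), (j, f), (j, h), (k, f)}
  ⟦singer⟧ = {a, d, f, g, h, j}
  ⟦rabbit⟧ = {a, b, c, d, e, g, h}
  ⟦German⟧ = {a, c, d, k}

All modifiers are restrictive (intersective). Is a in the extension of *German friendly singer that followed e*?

yes

⟦that followed e⟧ = {x : ⟨x, e⟩ ∈ ⟦followed⟧} = {a, b, c, d, g}
⟦singer⟧ = {a, d, f, g, h, j}
… ∩ ⟦that followed e⟧ = {a, d, f, g, h, j} ∩ {a, b, c, d, g} = {a, d, g}
… ∩ ⟦German⟧ = {a, d, g} ∩ {a, c, d, k} = {a, d}
… ∩ ⟦friendly⟧ = {a, d} ∩ {a, b, d, f, g, i, j, k} = {a, d}
⟦German friendly singer that followed e⟧ = {a, d}; a ∈ this set.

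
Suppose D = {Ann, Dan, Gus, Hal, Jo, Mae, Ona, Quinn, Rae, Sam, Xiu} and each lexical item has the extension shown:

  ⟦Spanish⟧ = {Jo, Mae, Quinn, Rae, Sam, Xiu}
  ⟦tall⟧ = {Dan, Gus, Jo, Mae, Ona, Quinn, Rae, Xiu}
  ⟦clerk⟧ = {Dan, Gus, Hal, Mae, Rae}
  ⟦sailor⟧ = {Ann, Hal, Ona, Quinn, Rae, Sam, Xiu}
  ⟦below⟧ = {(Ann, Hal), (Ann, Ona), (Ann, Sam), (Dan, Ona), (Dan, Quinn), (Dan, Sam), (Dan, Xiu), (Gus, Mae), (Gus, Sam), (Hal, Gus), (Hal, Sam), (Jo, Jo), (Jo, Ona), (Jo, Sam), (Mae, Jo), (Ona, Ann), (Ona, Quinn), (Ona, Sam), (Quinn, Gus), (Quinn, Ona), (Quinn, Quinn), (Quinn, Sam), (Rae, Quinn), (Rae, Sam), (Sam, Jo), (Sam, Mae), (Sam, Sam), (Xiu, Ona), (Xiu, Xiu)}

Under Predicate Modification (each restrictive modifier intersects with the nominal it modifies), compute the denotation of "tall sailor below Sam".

{Ona, Quinn, Rae}

⟦below Sam⟧ = {x : ⟨x, Sam⟩ ∈ ⟦below⟧} = {Ann, Dan, Gus, Hal, Jo, Ona, Quinn, Rae, Sam}
⟦sailor⟧ = {Ann, Hal, Ona, Quinn, Rae, Sam, Xiu}
… ∩ ⟦below Sam⟧ = {Ann, Hal, Ona, Quinn, Rae, Sam, Xiu} ∩ {Ann, Dan, Gus, Hal, Jo, Ona, Quinn, Rae, Sam} = {Ann, Hal, Ona, Quinn, Rae, Sam}
… ∩ ⟦tall⟧ = {Ann, Hal, Ona, Quinn, Rae, Sam} ∩ {Dan, Gus, Jo, Mae, Ona, Quinn, Rae, Xiu} = {Ona, Quinn, Rae}
So ⟦tall sailor below Sam⟧ = {Ona, Quinn, Rae}.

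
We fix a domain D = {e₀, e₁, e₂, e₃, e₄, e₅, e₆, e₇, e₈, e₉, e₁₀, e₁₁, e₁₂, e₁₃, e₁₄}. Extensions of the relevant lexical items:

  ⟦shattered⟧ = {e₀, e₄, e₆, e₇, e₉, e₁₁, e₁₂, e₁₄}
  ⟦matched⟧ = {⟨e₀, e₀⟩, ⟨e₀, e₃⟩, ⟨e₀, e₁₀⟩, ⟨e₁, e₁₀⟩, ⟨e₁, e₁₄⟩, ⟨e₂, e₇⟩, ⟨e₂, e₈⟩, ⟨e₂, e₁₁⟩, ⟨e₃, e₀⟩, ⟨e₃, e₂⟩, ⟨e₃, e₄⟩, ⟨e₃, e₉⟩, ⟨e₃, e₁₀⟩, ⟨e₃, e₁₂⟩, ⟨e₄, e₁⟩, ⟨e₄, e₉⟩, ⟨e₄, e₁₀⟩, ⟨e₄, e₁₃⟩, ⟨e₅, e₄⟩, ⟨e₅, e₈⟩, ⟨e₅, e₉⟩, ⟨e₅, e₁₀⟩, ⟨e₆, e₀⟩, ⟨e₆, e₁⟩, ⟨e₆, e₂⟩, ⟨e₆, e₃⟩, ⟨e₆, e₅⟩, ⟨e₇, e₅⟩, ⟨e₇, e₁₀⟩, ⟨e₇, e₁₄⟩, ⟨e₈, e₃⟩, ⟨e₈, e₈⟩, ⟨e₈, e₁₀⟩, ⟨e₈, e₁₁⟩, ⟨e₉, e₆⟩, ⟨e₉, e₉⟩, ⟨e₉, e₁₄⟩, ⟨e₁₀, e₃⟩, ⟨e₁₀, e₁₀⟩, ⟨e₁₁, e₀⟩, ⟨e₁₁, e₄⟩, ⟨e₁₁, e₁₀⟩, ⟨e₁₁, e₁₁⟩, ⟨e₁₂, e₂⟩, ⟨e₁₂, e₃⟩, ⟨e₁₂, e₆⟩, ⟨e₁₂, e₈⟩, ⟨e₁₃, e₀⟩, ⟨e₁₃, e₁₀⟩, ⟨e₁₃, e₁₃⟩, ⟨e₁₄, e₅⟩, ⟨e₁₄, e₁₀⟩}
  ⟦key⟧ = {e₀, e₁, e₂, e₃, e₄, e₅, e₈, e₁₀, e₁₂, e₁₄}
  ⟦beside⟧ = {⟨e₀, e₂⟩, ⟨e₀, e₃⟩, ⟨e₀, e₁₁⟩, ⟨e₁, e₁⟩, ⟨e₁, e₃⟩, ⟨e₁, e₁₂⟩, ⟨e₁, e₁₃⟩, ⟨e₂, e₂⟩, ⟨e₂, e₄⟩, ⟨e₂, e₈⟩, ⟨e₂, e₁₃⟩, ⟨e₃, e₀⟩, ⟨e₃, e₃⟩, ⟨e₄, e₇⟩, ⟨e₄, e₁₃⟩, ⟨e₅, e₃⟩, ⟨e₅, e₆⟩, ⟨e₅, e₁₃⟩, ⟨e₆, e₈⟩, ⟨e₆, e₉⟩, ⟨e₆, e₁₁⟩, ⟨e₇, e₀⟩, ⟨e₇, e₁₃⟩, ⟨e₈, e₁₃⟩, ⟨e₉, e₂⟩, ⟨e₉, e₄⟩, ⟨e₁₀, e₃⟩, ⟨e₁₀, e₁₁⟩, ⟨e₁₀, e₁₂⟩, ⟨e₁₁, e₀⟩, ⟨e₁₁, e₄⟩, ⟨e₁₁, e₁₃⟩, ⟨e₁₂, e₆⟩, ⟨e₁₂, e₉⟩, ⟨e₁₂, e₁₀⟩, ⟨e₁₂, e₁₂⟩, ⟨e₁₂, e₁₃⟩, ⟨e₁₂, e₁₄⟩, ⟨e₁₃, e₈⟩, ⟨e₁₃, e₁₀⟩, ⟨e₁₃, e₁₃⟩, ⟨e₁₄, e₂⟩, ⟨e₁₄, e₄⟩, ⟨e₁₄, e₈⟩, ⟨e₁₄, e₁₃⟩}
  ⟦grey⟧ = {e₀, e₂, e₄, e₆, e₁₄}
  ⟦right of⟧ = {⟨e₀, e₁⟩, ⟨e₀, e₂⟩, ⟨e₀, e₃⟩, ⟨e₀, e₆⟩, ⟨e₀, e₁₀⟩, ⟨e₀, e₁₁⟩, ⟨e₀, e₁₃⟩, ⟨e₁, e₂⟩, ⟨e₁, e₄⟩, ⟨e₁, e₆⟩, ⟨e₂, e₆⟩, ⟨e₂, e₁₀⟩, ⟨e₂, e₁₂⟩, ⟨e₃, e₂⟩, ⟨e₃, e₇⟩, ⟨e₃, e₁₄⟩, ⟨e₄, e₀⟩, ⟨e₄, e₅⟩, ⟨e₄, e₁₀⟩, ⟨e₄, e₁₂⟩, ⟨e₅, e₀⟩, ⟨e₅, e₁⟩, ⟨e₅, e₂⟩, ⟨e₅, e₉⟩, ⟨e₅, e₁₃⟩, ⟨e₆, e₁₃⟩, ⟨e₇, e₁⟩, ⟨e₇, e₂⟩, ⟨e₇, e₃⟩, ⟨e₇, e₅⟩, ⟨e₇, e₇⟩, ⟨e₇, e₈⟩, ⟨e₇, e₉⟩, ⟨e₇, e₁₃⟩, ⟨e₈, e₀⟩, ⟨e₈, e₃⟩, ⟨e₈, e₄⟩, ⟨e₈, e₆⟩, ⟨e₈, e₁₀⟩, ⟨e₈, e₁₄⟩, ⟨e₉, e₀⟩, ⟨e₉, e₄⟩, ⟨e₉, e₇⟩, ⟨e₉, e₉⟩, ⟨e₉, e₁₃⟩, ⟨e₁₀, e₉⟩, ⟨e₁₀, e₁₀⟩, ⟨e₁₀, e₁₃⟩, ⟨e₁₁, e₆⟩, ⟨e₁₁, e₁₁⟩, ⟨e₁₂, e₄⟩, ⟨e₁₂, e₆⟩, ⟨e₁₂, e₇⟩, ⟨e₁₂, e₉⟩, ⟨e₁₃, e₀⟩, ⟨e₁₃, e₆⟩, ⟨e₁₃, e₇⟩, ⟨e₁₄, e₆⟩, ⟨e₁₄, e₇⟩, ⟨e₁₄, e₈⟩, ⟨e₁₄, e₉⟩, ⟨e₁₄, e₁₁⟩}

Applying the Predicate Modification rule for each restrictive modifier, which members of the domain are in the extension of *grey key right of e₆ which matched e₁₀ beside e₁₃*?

⟦right of e₆⟧ = {x : ⟨x, e₆⟩ ∈ ⟦right of⟧} = {e₀, e₁, e₂, e₈, e₁₁, e₁₂, e₁₃, e₁₄}
⟦which matched e₁₀⟧ = {x : ⟨x, e₁₀⟩ ∈ ⟦matched⟧} = {e₀, e₁, e₃, e₄, e₅, e₇, e₈, e₁₀, e₁₁, e₁₃, e₁₄}
⟦beside e₁₃⟧ = {x : ⟨x, e₁₃⟩ ∈ ⟦beside⟧} = {e₁, e₂, e₄, e₅, e₇, e₈, e₁₁, e₁₂, e₁₃, e₁₄}
⟦key⟧ = {e₀, e₁, e₂, e₃, e₄, e₅, e₈, e₁₀, e₁₂, e₁₄}
… ∩ ⟦right of e₆⟧ = {e₀, e₁, e₂, e₃, e₄, e₅, e₈, e₁₀, e₁₂, e₁₄} ∩ {e₀, e₁, e₂, e₈, e₁₁, e₁₂, e₁₃, e₁₄} = {e₀, e₁, e₂, e₈, e₁₂, e₁₄}
… ∩ ⟦which matched e₁₀⟧ = {e₀, e₁, e₂, e₈, e₁₂, e₁₄} ∩ {e₀, e₁, e₃, e₄, e₅, e₇, e₈, e₁₀, e₁₁, e₁₃, e₁₄} = {e₀, e₁, e₈, e₁₄}
… ∩ ⟦beside e₁₃⟧ = {e₀, e₁, e₈, e₁₄} ∩ {e₁, e₂, e₄, e₅, e₇, e₈, e₁₁, e₁₂, e₁₃, e₁₄} = {e₁, e₈, e₁₄}
… ∩ ⟦grey⟧ = {e₁, e₈, e₁₄} ∩ {e₀, e₂, e₄, e₆, e₁₄} = {e₁₄}
So ⟦grey key right of e₆ which matched e₁₀ beside e₁₃⟧ = {e₁₄}.

{e₁₄}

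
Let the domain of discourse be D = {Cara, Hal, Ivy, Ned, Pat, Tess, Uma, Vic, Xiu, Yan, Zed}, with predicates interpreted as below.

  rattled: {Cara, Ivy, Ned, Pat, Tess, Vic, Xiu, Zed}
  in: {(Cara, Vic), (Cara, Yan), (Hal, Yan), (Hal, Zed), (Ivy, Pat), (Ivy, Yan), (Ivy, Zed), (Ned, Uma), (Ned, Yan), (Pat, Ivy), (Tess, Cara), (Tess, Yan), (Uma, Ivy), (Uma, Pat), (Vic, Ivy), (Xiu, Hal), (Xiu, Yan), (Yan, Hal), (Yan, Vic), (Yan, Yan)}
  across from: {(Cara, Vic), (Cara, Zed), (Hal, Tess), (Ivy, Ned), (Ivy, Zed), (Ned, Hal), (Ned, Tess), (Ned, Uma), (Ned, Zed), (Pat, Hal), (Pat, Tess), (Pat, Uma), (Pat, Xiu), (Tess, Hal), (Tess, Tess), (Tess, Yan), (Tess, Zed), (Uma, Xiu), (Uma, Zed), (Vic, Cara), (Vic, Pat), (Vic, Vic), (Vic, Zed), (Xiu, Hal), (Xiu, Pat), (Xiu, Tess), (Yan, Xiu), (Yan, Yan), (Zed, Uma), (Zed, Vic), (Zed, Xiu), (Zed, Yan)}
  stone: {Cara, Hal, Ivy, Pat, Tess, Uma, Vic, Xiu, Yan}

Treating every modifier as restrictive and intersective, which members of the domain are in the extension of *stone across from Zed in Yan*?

⟦across from Zed⟧ = {x : ⟨x, Zed⟩ ∈ ⟦across from⟧} = {Cara, Ivy, Ned, Tess, Uma, Vic}
⟦in Yan⟧ = {x : ⟨x, Yan⟩ ∈ ⟦in⟧} = {Cara, Hal, Ivy, Ned, Tess, Xiu, Yan}
⟦stone⟧ = {Cara, Hal, Ivy, Pat, Tess, Uma, Vic, Xiu, Yan}
… ∩ ⟦across from Zed⟧ = {Cara, Hal, Ivy, Pat, Tess, Uma, Vic, Xiu, Yan} ∩ {Cara, Ivy, Ned, Tess, Uma, Vic} = {Cara, Ivy, Tess, Uma, Vic}
… ∩ ⟦in Yan⟧ = {Cara, Ivy, Tess, Uma, Vic} ∩ {Cara, Hal, Ivy, Ned, Tess, Xiu, Yan} = {Cara, Ivy, Tess}
So ⟦stone across from Zed in Yan⟧ = {Cara, Ivy, Tess}.

{Cara, Ivy, Tess}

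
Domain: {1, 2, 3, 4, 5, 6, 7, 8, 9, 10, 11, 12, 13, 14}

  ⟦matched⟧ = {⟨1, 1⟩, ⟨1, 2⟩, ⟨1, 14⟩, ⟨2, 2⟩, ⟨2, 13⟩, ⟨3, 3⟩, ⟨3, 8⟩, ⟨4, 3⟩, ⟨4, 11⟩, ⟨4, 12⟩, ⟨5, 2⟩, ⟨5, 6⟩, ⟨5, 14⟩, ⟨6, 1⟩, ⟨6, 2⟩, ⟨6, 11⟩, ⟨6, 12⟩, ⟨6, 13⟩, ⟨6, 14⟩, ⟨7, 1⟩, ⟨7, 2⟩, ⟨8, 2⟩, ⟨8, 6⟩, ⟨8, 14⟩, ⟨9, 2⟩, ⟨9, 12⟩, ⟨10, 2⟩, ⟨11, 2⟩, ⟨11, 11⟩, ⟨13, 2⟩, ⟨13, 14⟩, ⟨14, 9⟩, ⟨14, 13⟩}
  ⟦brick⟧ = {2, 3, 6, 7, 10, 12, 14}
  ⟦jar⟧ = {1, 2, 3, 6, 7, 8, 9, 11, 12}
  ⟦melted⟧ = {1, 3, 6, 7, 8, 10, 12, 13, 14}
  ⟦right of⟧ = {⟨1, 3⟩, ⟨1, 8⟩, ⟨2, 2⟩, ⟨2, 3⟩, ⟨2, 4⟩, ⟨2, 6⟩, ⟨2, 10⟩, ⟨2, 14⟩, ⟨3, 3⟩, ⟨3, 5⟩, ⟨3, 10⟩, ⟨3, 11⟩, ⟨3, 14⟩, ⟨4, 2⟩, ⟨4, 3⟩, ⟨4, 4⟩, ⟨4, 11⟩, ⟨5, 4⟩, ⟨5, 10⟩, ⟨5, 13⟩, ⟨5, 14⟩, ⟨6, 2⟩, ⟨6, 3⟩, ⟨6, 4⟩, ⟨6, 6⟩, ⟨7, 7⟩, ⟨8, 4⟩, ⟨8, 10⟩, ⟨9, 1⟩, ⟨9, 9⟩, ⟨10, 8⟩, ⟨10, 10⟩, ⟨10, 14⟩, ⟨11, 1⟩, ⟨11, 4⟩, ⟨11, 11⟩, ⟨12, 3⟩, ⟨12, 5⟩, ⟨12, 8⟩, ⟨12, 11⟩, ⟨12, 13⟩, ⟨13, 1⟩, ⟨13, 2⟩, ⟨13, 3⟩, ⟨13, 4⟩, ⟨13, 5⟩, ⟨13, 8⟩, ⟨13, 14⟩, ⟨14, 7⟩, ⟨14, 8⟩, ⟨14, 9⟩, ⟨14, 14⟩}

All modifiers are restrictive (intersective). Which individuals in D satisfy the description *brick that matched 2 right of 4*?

{2, 6}

⟦that matched 2⟧ = {x : ⟨x, 2⟩ ∈ ⟦matched⟧} = {1, 2, 5, 6, 7, 8, 9, 10, 11, 13}
⟦right of 4⟧ = {x : ⟨x, 4⟩ ∈ ⟦right of⟧} = {2, 4, 5, 6, 8, 11, 13}
⟦brick⟧ = {2, 3, 6, 7, 10, 12, 14}
… ∩ ⟦that matched 2⟧ = {2, 3, 6, 7, 10, 12, 14} ∩ {1, 2, 5, 6, 7, 8, 9, 10, 11, 13} = {2, 6, 7, 10}
… ∩ ⟦right of 4⟧ = {2, 6, 7, 10} ∩ {2, 4, 5, 6, 8, 11, 13} = {2, 6}
So ⟦brick that matched 2 right of 4⟧ = {2, 6}.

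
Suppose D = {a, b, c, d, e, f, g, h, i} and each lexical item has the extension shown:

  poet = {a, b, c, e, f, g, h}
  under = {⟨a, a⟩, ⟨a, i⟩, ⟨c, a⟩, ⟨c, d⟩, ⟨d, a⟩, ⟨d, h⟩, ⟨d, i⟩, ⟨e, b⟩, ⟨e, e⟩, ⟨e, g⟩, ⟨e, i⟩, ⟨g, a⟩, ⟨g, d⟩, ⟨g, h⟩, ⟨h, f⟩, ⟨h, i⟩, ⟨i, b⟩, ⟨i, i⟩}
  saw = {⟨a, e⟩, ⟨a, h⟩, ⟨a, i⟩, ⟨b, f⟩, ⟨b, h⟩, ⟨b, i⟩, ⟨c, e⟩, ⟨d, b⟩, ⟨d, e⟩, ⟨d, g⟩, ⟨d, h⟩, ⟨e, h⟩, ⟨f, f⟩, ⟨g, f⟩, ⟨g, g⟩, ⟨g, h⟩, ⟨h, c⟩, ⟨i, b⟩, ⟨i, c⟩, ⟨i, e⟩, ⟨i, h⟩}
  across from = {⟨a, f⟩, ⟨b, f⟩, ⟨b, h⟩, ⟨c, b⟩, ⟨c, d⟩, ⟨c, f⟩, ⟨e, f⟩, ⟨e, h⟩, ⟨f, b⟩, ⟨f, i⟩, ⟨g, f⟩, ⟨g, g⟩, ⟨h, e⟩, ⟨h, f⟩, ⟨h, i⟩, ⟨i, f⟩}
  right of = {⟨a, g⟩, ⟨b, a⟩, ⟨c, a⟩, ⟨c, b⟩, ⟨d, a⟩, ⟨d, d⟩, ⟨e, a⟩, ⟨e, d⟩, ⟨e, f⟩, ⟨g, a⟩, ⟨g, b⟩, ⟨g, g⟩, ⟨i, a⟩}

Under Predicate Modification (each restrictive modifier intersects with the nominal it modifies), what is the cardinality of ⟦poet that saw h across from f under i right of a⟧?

⟦that saw h⟧ = {x : ⟨x, h⟩ ∈ ⟦saw⟧} = {a, b, d, e, g, i}
⟦across from f⟧ = {x : ⟨x, f⟩ ∈ ⟦across from⟧} = {a, b, c, e, g, h, i}
⟦under i⟧ = {x : ⟨x, i⟩ ∈ ⟦under⟧} = {a, d, e, h, i}
⟦right of a⟧ = {x : ⟨x, a⟩ ∈ ⟦right of⟧} = {b, c, d, e, g, i}
⟦poet⟧ = {a, b, c, e, f, g, h}
… ∩ ⟦that saw h⟧ = {a, b, c, e, f, g, h} ∩ {a, b, d, e, g, i} = {a, b, e, g}
… ∩ ⟦across from f⟧ = {a, b, e, g} ∩ {a, b, c, e, g, h, i} = {a, b, e, g}
… ∩ ⟦under i⟧ = {a, b, e, g} ∩ {a, d, e, h, i} = {a, e}
… ∩ ⟦right of a⟧ = {a, e} ∩ {b, c, d, e, g, i} = {e}
⟦poet that saw h across from f under i right of a⟧ = {e}, so the cardinality is 1.

1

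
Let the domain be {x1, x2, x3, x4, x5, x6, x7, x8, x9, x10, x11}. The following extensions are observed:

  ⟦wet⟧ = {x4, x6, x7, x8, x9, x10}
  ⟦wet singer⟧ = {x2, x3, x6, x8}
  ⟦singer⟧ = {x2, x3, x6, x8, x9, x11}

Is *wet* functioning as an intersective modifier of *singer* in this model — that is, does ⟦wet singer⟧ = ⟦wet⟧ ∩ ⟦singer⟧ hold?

⟦wet⟧ ∩ ⟦singer⟧ = {x4, x6, x7, x8, x9, x10} ∩ {x2, x3, x6, x8, x9, x11} = {x6, x8, x9}
Observed ⟦wet singer⟧ = {x2, x3, x6, x8}.
These differ, so the modifier is not intersective in this model.

no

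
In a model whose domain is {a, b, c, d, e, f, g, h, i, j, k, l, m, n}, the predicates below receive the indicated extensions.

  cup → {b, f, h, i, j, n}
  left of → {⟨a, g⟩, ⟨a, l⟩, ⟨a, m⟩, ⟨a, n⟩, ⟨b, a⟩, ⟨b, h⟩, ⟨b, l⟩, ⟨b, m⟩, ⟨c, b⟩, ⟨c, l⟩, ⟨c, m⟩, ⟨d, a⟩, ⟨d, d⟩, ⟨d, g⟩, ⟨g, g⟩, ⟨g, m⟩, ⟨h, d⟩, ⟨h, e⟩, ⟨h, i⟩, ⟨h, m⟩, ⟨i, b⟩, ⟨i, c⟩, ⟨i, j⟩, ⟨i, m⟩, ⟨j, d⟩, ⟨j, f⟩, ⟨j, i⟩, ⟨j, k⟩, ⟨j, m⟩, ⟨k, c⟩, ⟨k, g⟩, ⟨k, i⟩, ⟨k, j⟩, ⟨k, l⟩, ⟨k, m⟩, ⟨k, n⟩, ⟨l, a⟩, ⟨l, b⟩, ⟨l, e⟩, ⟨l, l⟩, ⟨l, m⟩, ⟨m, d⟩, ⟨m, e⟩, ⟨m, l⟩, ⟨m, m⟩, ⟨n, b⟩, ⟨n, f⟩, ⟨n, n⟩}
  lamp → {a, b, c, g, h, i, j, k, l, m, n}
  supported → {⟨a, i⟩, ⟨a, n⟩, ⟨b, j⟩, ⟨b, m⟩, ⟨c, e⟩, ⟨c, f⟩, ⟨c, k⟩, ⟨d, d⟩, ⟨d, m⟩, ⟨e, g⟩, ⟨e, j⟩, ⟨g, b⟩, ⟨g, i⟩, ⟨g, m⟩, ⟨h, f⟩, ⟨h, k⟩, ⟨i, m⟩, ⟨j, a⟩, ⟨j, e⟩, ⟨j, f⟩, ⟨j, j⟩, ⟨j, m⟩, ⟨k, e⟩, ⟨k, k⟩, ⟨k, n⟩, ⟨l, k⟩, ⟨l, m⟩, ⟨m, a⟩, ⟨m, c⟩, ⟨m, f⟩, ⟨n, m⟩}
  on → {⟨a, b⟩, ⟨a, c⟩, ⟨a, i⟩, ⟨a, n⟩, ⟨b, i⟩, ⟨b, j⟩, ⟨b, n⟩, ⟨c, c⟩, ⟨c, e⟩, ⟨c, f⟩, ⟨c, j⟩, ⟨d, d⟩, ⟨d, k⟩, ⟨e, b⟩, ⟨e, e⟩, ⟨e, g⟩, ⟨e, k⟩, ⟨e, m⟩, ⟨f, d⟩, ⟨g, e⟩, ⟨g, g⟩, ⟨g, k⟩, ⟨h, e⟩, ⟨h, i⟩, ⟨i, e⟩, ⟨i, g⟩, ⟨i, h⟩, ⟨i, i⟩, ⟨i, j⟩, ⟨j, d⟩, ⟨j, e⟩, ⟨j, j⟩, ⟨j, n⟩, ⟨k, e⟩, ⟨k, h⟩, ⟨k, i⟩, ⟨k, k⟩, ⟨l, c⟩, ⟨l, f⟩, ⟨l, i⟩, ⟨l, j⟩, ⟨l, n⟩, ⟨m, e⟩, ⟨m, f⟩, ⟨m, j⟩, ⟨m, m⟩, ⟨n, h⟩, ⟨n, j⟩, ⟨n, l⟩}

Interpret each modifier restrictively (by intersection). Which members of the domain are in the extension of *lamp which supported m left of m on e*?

⟦which supported m⟧ = {x : ⟨x, m⟩ ∈ ⟦supported⟧} = {b, d, g, i, j, l, n}
⟦left of m⟧ = {x : ⟨x, m⟩ ∈ ⟦left of⟧} = {a, b, c, g, h, i, j, k, l, m}
⟦on e⟧ = {x : ⟨x, e⟩ ∈ ⟦on⟧} = {c, e, g, h, i, j, k, m}
⟦lamp⟧ = {a, b, c, g, h, i, j, k, l, m, n}
… ∩ ⟦which supported m⟧ = {a, b, c, g, h, i, j, k, l, m, n} ∩ {b, d, g, i, j, l, n} = {b, g, i, j, l, n}
… ∩ ⟦left of m⟧ = {b, g, i, j, l, n} ∩ {a, b, c, g, h, i, j, k, l, m} = {b, g, i, j, l}
… ∩ ⟦on e⟧ = {b, g, i, j, l} ∩ {c, e, g, h, i, j, k, m} = {g, i, j}
So ⟦lamp which supported m left of m on e⟧ = {g, i, j}.

{g, i, j}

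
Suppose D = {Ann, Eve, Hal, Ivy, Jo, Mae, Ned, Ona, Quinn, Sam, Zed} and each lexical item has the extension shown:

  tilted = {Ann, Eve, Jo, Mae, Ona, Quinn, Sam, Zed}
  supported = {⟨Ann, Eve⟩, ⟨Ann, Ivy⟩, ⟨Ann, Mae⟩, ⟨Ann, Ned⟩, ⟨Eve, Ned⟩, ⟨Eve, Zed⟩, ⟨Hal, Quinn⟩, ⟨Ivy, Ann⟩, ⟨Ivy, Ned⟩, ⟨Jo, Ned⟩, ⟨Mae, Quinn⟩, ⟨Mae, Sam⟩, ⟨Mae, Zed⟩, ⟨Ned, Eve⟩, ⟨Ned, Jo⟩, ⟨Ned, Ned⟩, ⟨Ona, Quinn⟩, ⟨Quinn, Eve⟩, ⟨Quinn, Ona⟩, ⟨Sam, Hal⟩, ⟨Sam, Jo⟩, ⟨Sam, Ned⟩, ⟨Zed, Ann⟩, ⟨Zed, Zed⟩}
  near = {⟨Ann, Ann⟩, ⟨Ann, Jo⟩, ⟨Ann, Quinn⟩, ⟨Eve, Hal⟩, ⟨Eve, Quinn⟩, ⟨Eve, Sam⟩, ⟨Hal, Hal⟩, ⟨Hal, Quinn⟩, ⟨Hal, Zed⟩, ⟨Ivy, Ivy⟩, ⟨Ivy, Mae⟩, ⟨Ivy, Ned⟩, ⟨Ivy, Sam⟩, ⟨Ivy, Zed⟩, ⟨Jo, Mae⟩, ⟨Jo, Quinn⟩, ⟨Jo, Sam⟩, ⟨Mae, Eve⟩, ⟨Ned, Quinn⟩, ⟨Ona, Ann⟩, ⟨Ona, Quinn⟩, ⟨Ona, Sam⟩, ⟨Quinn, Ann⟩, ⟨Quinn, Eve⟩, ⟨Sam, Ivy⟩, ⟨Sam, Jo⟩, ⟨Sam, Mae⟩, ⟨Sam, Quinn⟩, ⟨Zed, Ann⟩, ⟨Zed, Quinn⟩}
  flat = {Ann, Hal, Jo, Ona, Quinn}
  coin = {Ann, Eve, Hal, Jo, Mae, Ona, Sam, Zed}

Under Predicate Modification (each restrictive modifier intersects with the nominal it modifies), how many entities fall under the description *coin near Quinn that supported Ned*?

⟦near Quinn⟧ = {x : ⟨x, Quinn⟩ ∈ ⟦near⟧} = {Ann, Eve, Hal, Jo, Ned, Ona, Sam, Zed}
⟦that supported Ned⟧ = {x : ⟨x, Ned⟩ ∈ ⟦supported⟧} = {Ann, Eve, Ivy, Jo, Ned, Sam}
⟦coin⟧ = {Ann, Eve, Hal, Jo, Mae, Ona, Sam, Zed}
… ∩ ⟦near Quinn⟧ = {Ann, Eve, Hal, Jo, Mae, Ona, Sam, Zed} ∩ {Ann, Eve, Hal, Jo, Ned, Ona, Sam, Zed} = {Ann, Eve, Hal, Jo, Ona, Sam, Zed}
… ∩ ⟦that supported Ned⟧ = {Ann, Eve, Hal, Jo, Ona, Sam, Zed} ∩ {Ann, Eve, Ivy, Jo, Ned, Sam} = {Ann, Eve, Jo, Sam}
⟦coin near Quinn that supported Ned⟧ = {Ann, Eve, Jo, Sam}, so the cardinality is 4.

4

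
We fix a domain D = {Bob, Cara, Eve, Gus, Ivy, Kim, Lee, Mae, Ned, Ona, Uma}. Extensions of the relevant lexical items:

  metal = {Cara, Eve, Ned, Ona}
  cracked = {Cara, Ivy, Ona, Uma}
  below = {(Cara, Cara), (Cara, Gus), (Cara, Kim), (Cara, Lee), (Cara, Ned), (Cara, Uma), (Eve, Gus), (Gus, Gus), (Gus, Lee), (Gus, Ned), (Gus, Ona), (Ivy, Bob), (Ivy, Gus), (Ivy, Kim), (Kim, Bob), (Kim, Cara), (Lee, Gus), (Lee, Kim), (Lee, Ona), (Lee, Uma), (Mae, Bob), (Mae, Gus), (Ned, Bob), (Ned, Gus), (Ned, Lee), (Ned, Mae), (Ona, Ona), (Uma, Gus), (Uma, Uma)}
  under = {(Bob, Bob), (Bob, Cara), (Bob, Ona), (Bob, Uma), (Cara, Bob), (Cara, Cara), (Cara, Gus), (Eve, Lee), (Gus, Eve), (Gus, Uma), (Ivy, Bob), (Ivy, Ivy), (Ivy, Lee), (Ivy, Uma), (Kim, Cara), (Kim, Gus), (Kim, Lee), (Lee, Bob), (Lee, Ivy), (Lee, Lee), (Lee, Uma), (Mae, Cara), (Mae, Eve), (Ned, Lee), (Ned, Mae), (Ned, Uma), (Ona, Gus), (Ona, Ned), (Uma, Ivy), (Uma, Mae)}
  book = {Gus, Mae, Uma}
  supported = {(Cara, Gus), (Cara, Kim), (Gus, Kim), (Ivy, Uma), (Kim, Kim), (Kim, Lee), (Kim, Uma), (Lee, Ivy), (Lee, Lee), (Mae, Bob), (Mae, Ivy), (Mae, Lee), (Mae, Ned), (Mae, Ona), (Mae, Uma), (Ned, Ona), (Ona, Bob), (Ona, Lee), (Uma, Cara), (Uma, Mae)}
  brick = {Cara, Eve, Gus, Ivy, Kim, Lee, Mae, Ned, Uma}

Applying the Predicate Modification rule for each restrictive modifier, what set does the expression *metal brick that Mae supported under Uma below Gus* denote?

{Ned}

⟦that Mae supported⟧ = {x : ⟨Mae, x⟩ ∈ ⟦supported⟧} = {Bob, Ivy, Lee, Ned, Ona, Uma}
⟦under Uma⟧ = {x : ⟨x, Uma⟩ ∈ ⟦under⟧} = {Bob, Gus, Ivy, Lee, Ned}
⟦below Gus⟧ = {x : ⟨x, Gus⟩ ∈ ⟦below⟧} = {Cara, Eve, Gus, Ivy, Lee, Mae, Ned, Uma}
⟦brick⟧ = {Cara, Eve, Gus, Ivy, Kim, Lee, Mae, Ned, Uma}
… ∩ ⟦that Mae supported⟧ = {Cara, Eve, Gus, Ivy, Kim, Lee, Mae, Ned, Uma} ∩ {Bob, Ivy, Lee, Ned, Ona, Uma} = {Ivy, Lee, Ned, Uma}
… ∩ ⟦under Uma⟧ = {Ivy, Lee, Ned, Uma} ∩ {Bob, Gus, Ivy, Lee, Ned} = {Ivy, Lee, Ned}
… ∩ ⟦below Gus⟧ = {Ivy, Lee, Ned} ∩ {Cara, Eve, Gus, Ivy, Lee, Mae, Ned, Uma} = {Ivy, Lee, Ned}
… ∩ ⟦metal⟧ = {Ivy, Lee, Ned} ∩ {Cara, Eve, Ned, Ona} = {Ned}
So ⟦metal brick that Mae supported under Uma below Gus⟧ = {Ned}.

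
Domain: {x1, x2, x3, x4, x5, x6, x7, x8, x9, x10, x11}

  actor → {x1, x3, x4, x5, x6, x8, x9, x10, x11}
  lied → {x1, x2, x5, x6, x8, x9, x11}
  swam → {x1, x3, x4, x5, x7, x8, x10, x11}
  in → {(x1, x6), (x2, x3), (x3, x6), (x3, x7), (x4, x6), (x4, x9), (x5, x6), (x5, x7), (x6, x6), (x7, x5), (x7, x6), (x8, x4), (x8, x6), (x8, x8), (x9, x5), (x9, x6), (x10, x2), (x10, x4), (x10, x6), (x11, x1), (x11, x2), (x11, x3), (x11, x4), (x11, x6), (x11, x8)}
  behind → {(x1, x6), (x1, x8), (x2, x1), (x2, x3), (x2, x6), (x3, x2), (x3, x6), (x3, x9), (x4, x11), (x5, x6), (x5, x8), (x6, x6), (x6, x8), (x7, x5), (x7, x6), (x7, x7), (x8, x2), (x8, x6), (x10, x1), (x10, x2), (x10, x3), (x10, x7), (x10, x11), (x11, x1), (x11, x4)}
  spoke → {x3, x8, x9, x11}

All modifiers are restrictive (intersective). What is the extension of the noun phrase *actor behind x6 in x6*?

{x1, x3, x5, x6, x8}

⟦behind x6⟧ = {x : ⟨x, x6⟩ ∈ ⟦behind⟧} = {x1, x2, x3, x5, x6, x7, x8}
⟦in x6⟧ = {x : ⟨x, x6⟩ ∈ ⟦in⟧} = {x1, x3, x4, x5, x6, x7, x8, x9, x10, x11}
⟦actor⟧ = {x1, x3, x4, x5, x6, x8, x9, x10, x11}
… ∩ ⟦behind x6⟧ = {x1, x3, x4, x5, x6, x8, x9, x10, x11} ∩ {x1, x2, x3, x5, x6, x7, x8} = {x1, x3, x5, x6, x8}
… ∩ ⟦in x6⟧ = {x1, x3, x5, x6, x8} ∩ {x1, x3, x4, x5, x6, x7, x8, x9, x10, x11} = {x1, x3, x5, x6, x8}
So ⟦actor behind x6 in x6⟧ = {x1, x3, x5, x6, x8}.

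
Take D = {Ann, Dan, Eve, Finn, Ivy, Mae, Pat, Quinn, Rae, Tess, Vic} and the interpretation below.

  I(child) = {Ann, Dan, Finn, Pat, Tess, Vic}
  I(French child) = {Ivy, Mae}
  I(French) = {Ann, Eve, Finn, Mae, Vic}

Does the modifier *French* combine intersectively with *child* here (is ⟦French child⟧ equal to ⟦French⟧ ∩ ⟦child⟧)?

⟦French⟧ ∩ ⟦child⟧ = {Ann, Eve, Finn, Mae, Vic} ∩ {Ann, Dan, Finn, Pat, Tess, Vic} = {Ann, Finn, Vic}
Observed ⟦French child⟧ = {Ivy, Mae}.
These differ, so the modifier is not intersective in this model.

no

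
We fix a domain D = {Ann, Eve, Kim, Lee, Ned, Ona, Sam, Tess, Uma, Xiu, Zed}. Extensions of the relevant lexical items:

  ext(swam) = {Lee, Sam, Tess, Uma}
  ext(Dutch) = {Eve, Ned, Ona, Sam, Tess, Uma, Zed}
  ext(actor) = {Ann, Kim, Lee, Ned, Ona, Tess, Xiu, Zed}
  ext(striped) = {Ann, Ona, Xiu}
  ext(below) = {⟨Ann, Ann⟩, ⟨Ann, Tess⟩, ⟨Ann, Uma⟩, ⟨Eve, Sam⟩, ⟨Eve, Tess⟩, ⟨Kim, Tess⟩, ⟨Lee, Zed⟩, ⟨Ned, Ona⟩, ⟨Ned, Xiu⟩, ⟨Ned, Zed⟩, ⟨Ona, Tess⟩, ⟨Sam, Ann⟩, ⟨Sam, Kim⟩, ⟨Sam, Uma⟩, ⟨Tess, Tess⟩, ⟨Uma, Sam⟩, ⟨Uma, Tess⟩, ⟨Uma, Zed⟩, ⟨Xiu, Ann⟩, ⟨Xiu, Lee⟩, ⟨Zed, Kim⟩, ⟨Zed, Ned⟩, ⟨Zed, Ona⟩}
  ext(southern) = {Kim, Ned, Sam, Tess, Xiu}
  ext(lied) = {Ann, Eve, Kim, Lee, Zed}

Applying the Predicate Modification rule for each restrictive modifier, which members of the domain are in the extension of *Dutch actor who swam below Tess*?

⟦who swam⟧ = ⟦swam⟧ = {Lee, Sam, Tess, Uma}
⟦below Tess⟧ = {x : ⟨x, Tess⟩ ∈ ⟦below⟧} = {Ann, Eve, Kim, Ona, Tess, Uma}
⟦actor⟧ = {Ann, Kim, Lee, Ned, Ona, Tess, Xiu, Zed}
… ∩ ⟦who swam⟧ = {Ann, Kim, Lee, Ned, Ona, Tess, Xiu, Zed} ∩ {Lee, Sam, Tess, Uma} = {Lee, Tess}
… ∩ ⟦below Tess⟧ = {Lee, Tess} ∩ {Ann, Eve, Kim, Ona, Tess, Uma} = {Tess}
… ∩ ⟦Dutch⟧ = {Tess} ∩ {Eve, Ned, Ona, Sam, Tess, Uma, Zed} = {Tess}
So ⟦Dutch actor who swam below Tess⟧ = {Tess}.

{Tess}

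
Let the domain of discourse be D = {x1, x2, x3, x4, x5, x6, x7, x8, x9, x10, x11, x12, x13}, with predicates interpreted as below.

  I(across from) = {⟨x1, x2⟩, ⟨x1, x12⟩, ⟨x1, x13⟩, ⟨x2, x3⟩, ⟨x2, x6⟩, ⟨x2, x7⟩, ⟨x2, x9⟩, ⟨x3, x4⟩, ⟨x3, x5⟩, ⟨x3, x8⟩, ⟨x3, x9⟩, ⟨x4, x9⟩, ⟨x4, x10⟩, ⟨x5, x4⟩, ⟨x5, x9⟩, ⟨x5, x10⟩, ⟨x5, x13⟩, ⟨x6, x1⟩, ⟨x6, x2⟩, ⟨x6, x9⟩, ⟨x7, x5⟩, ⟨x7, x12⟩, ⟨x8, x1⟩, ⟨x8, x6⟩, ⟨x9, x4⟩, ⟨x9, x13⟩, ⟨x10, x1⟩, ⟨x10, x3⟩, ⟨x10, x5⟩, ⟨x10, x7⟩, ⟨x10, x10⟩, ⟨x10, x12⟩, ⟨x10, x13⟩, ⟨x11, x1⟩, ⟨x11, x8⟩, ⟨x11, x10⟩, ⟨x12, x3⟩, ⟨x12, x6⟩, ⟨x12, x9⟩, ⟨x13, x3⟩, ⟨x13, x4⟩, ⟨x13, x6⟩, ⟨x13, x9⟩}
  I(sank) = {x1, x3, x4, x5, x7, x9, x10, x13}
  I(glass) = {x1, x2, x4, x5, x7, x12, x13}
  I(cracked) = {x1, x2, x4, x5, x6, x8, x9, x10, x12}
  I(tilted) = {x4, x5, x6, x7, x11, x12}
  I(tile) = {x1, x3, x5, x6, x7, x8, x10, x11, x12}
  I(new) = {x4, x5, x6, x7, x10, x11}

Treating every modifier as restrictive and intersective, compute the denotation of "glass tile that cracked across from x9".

{x5, x12}

⟦that cracked⟧ = ⟦cracked⟧ = {x1, x2, x4, x5, x6, x8, x9, x10, x12}
⟦across from x9⟧ = {x : ⟨x, x9⟩ ∈ ⟦across from⟧} = {x2, x3, x4, x5, x6, x12, x13}
⟦tile⟧ = {x1, x3, x5, x6, x7, x8, x10, x11, x12}
… ∩ ⟦that cracked⟧ = {x1, x3, x5, x6, x7, x8, x10, x11, x12} ∩ {x1, x2, x4, x5, x6, x8, x9, x10, x12} = {x1, x5, x6, x8, x10, x12}
… ∩ ⟦across from x9⟧ = {x1, x5, x6, x8, x10, x12} ∩ {x2, x3, x4, x5, x6, x12, x13} = {x5, x6, x12}
… ∩ ⟦glass⟧ = {x5, x6, x12} ∩ {x1, x2, x4, x5, x7, x12, x13} = {x5, x12}
So ⟦glass tile that cracked across from x9⟧ = {x5, x12}.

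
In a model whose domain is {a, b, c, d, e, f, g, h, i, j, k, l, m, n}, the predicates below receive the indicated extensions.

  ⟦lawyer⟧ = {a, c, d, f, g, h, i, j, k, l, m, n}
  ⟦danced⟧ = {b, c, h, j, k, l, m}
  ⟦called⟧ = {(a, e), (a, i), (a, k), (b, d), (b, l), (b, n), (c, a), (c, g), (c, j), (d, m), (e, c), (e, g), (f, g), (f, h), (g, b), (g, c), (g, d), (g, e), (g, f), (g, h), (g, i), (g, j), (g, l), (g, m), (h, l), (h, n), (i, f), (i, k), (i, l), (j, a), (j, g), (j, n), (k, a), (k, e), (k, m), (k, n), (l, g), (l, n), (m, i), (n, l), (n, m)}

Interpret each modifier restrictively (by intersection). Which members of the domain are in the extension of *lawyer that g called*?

⟦that g called⟧ = {x : ⟨g, x⟩ ∈ ⟦called⟧} = {b, c, d, e, f, h, i, j, l, m}
⟦lawyer⟧ = {a, c, d, f, g, h, i, j, k, l, m, n}
… ∩ ⟦that g called⟧ = {a, c, d, f, g, h, i, j, k, l, m, n} ∩ {b, c, d, e, f, h, i, j, l, m} = {c, d, f, h, i, j, l, m}
So ⟦lawyer that g called⟧ = {c, d, f, h, i, j, l, m}.

{c, d, f, h, i, j, l, m}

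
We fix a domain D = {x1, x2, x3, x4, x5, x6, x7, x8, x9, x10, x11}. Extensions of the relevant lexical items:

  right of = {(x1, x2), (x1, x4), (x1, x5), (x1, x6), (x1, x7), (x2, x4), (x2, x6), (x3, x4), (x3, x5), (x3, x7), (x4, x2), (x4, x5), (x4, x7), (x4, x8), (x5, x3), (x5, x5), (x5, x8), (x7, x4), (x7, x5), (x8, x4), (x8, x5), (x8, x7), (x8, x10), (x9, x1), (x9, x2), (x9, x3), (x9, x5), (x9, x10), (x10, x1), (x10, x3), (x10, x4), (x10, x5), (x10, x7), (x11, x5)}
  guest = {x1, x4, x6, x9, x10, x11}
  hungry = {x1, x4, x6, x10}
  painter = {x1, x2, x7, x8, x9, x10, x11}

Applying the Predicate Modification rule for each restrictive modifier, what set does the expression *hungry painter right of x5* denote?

⟦right of x5⟧ = {x : ⟨x, x5⟩ ∈ ⟦right of⟧} = {x1, x3, x4, x5, x7, x8, x9, x10, x11}
⟦painter⟧ = {x1, x2, x7, x8, x9, x10, x11}
… ∩ ⟦right of x5⟧ = {x1, x2, x7, x8, x9, x10, x11} ∩ {x1, x3, x4, x5, x7, x8, x9, x10, x11} = {x1, x7, x8, x9, x10, x11}
… ∩ ⟦hungry⟧ = {x1, x7, x8, x9, x10, x11} ∩ {x1, x4, x6, x10} = {x1, x10}
So ⟦hungry painter right of x5⟧ = {x1, x10}.

{x1, x10}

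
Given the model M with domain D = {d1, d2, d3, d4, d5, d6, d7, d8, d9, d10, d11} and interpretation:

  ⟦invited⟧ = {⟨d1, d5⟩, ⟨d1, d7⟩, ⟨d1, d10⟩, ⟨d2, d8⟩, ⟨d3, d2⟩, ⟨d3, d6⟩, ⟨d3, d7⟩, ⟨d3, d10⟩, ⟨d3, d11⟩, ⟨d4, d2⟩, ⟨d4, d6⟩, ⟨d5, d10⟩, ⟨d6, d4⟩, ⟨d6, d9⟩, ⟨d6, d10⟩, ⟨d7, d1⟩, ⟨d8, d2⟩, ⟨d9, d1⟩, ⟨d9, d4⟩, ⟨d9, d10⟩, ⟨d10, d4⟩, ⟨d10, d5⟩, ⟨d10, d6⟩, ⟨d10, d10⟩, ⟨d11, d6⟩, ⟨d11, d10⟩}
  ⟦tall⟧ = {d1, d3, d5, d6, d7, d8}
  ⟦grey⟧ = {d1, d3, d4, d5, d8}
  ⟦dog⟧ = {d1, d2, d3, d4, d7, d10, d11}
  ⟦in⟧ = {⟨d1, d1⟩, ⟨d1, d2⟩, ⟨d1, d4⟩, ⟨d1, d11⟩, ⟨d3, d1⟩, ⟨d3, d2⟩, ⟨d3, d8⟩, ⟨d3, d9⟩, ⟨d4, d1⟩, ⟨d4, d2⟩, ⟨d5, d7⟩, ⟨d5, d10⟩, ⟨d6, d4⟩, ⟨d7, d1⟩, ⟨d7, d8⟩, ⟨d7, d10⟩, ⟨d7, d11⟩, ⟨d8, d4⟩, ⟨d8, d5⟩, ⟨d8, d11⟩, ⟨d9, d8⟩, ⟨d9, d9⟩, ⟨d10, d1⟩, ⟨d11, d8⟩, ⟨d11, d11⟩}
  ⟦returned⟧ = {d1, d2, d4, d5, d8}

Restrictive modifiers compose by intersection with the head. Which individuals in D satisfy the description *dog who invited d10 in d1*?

⟦who invited d10⟧ = {x : ⟨x, d10⟩ ∈ ⟦invited⟧} = {d1, d3, d5, d6, d9, d10, d11}
⟦in d1⟧ = {x : ⟨x, d1⟩ ∈ ⟦in⟧} = {d1, d3, d4, d7, d10}
⟦dog⟧ = {d1, d2, d3, d4, d7, d10, d11}
… ∩ ⟦who invited d10⟧ = {d1, d2, d3, d4, d7, d10, d11} ∩ {d1, d3, d5, d6, d9, d10, d11} = {d1, d3, d10, d11}
… ∩ ⟦in d1⟧ = {d1, d3, d10, d11} ∩ {d1, d3, d4, d7, d10} = {d1, d3, d10}
So ⟦dog who invited d10 in d1⟧ = {d1, d3, d10}.

{d1, d3, d10}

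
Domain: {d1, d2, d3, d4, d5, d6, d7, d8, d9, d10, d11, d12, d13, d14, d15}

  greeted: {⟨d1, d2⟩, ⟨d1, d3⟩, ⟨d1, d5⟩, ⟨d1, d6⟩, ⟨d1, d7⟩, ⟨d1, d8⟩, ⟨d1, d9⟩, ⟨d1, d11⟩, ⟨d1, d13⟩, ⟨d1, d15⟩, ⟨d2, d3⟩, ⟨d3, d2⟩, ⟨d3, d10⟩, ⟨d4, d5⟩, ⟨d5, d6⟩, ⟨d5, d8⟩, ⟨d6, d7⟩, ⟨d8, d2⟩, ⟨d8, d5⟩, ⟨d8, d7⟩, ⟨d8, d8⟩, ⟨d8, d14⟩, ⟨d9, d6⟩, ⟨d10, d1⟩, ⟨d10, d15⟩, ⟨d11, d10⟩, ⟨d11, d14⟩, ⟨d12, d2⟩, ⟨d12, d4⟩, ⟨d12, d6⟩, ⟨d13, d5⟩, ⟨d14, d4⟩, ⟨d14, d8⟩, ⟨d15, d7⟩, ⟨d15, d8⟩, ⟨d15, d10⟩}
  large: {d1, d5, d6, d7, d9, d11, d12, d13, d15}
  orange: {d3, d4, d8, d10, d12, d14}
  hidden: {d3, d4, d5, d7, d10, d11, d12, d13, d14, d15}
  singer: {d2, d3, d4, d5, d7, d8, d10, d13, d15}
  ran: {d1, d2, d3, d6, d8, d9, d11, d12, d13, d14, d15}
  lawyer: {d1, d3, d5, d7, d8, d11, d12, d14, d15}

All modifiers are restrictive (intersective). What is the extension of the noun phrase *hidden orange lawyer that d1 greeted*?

{d3}

⟦that d1 greeted⟧ = {x : ⟨d1, x⟩ ∈ ⟦greeted⟧} = {d2, d3, d5, d6, d7, d8, d9, d11, d13, d15}
⟦lawyer⟧ = {d1, d3, d5, d7, d8, d11, d12, d14, d15}
… ∩ ⟦that d1 greeted⟧ = {d1, d3, d5, d7, d8, d11, d12, d14, d15} ∩ {d2, d3, d5, d6, d7, d8, d9, d11, d13, d15} = {d3, d5, d7, d8, d11, d15}
… ∩ ⟦hidden⟧ = {d3, d5, d7, d8, d11, d15} ∩ {d3, d4, d5, d7, d10, d11, d12, d13, d14, d15} = {d3, d5, d7, d11, d15}
… ∩ ⟦orange⟧ = {d3, d5, d7, d11, d15} ∩ {d3, d4, d8, d10, d12, d14} = {d3}
So ⟦hidden orange lawyer that d1 greeted⟧ = {d3}.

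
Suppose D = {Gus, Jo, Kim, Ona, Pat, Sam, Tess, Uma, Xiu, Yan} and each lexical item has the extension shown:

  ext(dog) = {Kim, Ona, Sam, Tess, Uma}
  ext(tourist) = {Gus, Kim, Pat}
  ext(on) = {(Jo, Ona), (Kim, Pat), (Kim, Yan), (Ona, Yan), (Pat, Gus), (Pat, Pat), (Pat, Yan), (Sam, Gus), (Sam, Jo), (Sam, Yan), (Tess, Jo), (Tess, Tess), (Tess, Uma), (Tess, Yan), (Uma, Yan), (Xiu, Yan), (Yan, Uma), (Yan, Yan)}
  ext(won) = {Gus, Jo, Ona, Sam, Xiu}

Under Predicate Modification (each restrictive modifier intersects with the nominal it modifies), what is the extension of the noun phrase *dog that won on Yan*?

⟦that won⟧ = ⟦won⟧ = {Gus, Jo, Ona, Sam, Xiu}
⟦on Yan⟧ = {x : ⟨x, Yan⟩ ∈ ⟦on⟧} = {Kim, Ona, Pat, Sam, Tess, Uma, Xiu, Yan}
⟦dog⟧ = {Kim, Ona, Sam, Tess, Uma}
… ∩ ⟦that won⟧ = {Kim, Ona, Sam, Tess, Uma} ∩ {Gus, Jo, Ona, Sam, Xiu} = {Ona, Sam}
… ∩ ⟦on Yan⟧ = {Ona, Sam} ∩ {Kim, Ona, Pat, Sam, Tess, Uma, Xiu, Yan} = {Ona, Sam}
So ⟦dog that won on Yan⟧ = {Ona, Sam}.

{Ona, Sam}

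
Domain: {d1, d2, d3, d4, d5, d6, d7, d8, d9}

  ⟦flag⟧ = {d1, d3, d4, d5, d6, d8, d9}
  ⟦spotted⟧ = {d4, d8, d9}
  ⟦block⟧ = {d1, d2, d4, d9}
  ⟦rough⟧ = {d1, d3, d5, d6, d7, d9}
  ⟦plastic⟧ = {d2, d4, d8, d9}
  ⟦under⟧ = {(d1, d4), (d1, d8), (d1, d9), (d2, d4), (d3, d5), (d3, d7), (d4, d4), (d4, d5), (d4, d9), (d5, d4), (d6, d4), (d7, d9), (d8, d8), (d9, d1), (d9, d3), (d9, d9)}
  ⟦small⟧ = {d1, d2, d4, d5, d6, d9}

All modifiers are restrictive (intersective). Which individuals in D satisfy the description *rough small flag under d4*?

⟦under d4⟧ = {x : ⟨x, d4⟩ ∈ ⟦under⟧} = {d1, d2, d4, d5, d6}
⟦flag⟧ = {d1, d3, d4, d5, d6, d8, d9}
… ∩ ⟦under d4⟧ = {d1, d3, d4, d5, d6, d8, d9} ∩ {d1, d2, d4, d5, d6} = {d1, d4, d5, d6}
… ∩ ⟦rough⟧ = {d1, d4, d5, d6} ∩ {d1, d3, d5, d6, d7, d9} = {d1, d5, d6}
… ∩ ⟦small⟧ = {d1, d5, d6} ∩ {d1, d2, d4, d5, d6, d9} = {d1, d5, d6}
So ⟦rough small flag under d4⟧ = {d1, d5, d6}.

{d1, d5, d6}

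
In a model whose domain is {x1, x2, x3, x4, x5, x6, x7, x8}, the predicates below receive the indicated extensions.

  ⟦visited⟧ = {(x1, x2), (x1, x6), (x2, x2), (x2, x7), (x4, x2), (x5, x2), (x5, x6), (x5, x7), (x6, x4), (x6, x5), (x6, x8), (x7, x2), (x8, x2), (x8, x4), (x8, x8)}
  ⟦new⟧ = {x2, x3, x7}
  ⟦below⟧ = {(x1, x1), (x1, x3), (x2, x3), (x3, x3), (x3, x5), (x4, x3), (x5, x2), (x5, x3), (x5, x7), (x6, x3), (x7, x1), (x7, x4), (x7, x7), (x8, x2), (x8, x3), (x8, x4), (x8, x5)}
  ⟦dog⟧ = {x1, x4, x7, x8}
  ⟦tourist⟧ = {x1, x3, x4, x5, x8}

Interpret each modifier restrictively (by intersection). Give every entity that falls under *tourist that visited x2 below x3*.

{x1, x4, x5, x8}

⟦that visited x2⟧ = {x : ⟨x, x2⟩ ∈ ⟦visited⟧} = {x1, x2, x4, x5, x7, x8}
⟦below x3⟧ = {x : ⟨x, x3⟩ ∈ ⟦below⟧} = {x1, x2, x3, x4, x5, x6, x8}
⟦tourist⟧ = {x1, x3, x4, x5, x8}
… ∩ ⟦that visited x2⟧ = {x1, x3, x4, x5, x8} ∩ {x1, x2, x4, x5, x7, x8} = {x1, x4, x5, x8}
… ∩ ⟦below x3⟧ = {x1, x4, x5, x8} ∩ {x1, x2, x3, x4, x5, x6, x8} = {x1, x4, x5, x8}
So ⟦tourist that visited x2 below x3⟧ = {x1, x4, x5, x8}.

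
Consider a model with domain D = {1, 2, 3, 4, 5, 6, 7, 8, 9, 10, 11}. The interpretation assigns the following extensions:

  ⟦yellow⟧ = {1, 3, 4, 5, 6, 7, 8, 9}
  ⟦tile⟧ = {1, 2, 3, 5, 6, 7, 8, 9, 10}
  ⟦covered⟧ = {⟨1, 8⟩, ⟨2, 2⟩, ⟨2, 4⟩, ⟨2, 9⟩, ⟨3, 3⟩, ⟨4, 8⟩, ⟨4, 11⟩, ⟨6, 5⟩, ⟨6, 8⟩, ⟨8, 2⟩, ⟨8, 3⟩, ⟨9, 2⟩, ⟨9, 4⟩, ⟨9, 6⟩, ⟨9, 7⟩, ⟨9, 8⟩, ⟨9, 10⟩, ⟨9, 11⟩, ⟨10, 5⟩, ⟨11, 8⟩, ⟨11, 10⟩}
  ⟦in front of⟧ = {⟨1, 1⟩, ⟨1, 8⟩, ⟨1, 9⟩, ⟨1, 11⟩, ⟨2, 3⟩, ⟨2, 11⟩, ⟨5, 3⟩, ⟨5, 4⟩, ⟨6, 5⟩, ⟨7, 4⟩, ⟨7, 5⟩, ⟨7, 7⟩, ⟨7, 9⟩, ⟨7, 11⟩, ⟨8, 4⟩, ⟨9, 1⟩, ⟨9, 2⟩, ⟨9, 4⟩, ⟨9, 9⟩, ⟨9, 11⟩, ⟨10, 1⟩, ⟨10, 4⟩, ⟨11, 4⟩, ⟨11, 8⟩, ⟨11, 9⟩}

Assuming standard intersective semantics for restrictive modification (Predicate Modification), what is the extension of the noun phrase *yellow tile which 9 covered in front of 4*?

{7, 8}

⟦which 9 covered⟧ = {x : ⟨9, x⟩ ∈ ⟦covered⟧} = {2, 4, 6, 7, 8, 10, 11}
⟦in front of 4⟧ = {x : ⟨x, 4⟩ ∈ ⟦in front of⟧} = {5, 7, 8, 9, 10, 11}
⟦tile⟧ = {1, 2, 3, 5, 6, 7, 8, 9, 10}
… ∩ ⟦which 9 covered⟧ = {1, 2, 3, 5, 6, 7, 8, 9, 10} ∩ {2, 4, 6, 7, 8, 10, 11} = {2, 6, 7, 8, 10}
… ∩ ⟦in front of 4⟧ = {2, 6, 7, 8, 10} ∩ {5, 7, 8, 9, 10, 11} = {7, 8, 10}
… ∩ ⟦yellow⟧ = {7, 8, 10} ∩ {1, 3, 4, 5, 6, 7, 8, 9} = {7, 8}
So ⟦yellow tile which 9 covered in front of 4⟧ = {7, 8}.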